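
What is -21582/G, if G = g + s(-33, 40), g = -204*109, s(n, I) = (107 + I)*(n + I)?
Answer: 7194/7069 ≈ 1.0177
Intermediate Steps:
s(n, I) = (107 + I)*(I + n)
g = -22236
G = -21207 (G = -22236 + (40**2 + 107*40 + 107*(-33) + 40*(-33)) = -22236 + (1600 + 4280 - 3531 - 1320) = -22236 + 1029 = -21207)
-21582/G = -21582/(-21207) = -21582*(-1/21207) = 7194/7069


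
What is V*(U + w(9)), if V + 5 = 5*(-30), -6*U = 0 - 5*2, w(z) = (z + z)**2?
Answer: -151435/3 ≈ -50478.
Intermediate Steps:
w(z) = 4*z**2 (w(z) = (2*z)**2 = 4*z**2)
U = 5/3 (U = -(0 - 5*2)/6 = -(0 - 10)/6 = -1/6*(-10) = 5/3 ≈ 1.6667)
V = -155 (V = -5 + 5*(-30) = -5 - 150 = -155)
V*(U + w(9)) = -155*(5/3 + 4*9**2) = -155*(5/3 + 4*81) = -155*(5/3 + 324) = -155*977/3 = -151435/3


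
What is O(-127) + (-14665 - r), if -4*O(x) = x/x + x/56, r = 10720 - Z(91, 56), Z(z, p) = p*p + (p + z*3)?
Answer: -4910009/224 ≈ -21920.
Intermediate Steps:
Z(z, p) = p + p² + 3*z (Z(z, p) = p² + (p + 3*z) = p + p² + 3*z)
r = 7255 (r = 10720 - (56 + 56² + 3*91) = 10720 - (56 + 3136 + 273) = 10720 - 1*3465 = 10720 - 3465 = 7255)
O(x) = -¼ - x/224 (O(x) = -(x/x + x/56)/4 = -(1 + x*(1/56))/4 = -(1 + x/56)/4 = -¼ - x/224)
O(-127) + (-14665 - r) = (-¼ - 1/224*(-127)) + (-14665 - 1*7255) = (-¼ + 127/224) + (-14665 - 7255) = 71/224 - 21920 = -4910009/224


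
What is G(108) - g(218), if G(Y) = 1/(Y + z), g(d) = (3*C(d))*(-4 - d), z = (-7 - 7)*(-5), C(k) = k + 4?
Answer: 26317657/178 ≈ 1.4785e+5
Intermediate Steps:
C(k) = 4 + k
z = 70 (z = -14*(-5) = 70)
g(d) = (-4 - d)*(12 + 3*d) (g(d) = (3*(4 + d))*(-4 - d) = (12 + 3*d)*(-4 - d) = (-4 - d)*(12 + 3*d))
G(Y) = 1/(70 + Y) (G(Y) = 1/(Y + 70) = 1/(70 + Y))
G(108) - g(218) = 1/(70 + 108) - (-3)*(4 + 218)**2 = 1/178 - (-3)*222**2 = 1/178 - (-3)*49284 = 1/178 - 1*(-147852) = 1/178 + 147852 = 26317657/178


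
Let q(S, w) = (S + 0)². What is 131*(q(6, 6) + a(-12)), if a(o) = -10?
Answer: 3406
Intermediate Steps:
q(S, w) = S²
131*(q(6, 6) + a(-12)) = 131*(6² - 10) = 131*(36 - 10) = 131*26 = 3406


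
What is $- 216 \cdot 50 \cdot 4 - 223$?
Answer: $-43423$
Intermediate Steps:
$- 216 \cdot 50 \cdot 4 - 223 = \left(-216\right) 200 - 223 = -43200 - 223 = -43423$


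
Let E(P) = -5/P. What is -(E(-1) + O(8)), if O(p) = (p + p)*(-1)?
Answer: 11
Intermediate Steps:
O(p) = -2*p (O(p) = (2*p)*(-1) = -2*p)
-(E(-1) + O(8)) = -(-5/(-1) - 2*8) = -(-5*(-1) - 16) = -(5 - 16) = -1*(-11) = 11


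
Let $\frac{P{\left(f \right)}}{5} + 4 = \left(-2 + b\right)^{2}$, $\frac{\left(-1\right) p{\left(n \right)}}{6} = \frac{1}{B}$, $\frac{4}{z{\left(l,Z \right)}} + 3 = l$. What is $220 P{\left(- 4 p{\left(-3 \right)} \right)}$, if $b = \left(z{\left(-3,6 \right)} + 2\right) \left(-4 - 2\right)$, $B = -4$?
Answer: $105600$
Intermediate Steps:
$z{\left(l,Z \right)} = \frac{4}{-3 + l}$
$p{\left(n \right)} = \frac{3}{2}$ ($p{\left(n \right)} = - \frac{6}{-4} = \left(-6\right) \left(- \frac{1}{4}\right) = \frac{3}{2}$)
$b = -8$ ($b = \left(\frac{4}{-3 - 3} + 2\right) \left(-4 - 2\right) = \left(\frac{4}{-6} + 2\right) \left(-6\right) = \left(4 \left(- \frac{1}{6}\right) + 2\right) \left(-6\right) = \left(- \frac{2}{3} + 2\right) \left(-6\right) = \frac{4}{3} \left(-6\right) = -8$)
$P{\left(f \right)} = 480$ ($P{\left(f \right)} = -20 + 5 \left(-2 - 8\right)^{2} = -20 + 5 \left(-10\right)^{2} = -20 + 5 \cdot 100 = -20 + 500 = 480$)
$220 P{\left(- 4 p{\left(-3 \right)} \right)} = 220 \cdot 480 = 105600$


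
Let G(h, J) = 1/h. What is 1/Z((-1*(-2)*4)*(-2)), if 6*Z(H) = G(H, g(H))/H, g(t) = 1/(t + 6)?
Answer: 1536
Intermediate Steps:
g(t) = 1/(6 + t)
Z(H) = 1/(6*H²) (Z(H) = (1/(H*H))/6 = 1/(6*H²))
1/Z((-1*(-2)*4)*(-2)) = 1/(1/(6*((-1*(-2)*4)*(-2))²)) = 1/(1/(6*((2*4)*(-2))²)) = 1/(1/(6*(8*(-2))²)) = 1/((⅙)/(-16)²) = 1/((⅙)*(1/256)) = 1/(1/1536) = 1536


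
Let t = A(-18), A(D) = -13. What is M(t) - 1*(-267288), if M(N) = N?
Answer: 267275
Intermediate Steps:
t = -13
M(t) - 1*(-267288) = -13 - 1*(-267288) = -13 + 267288 = 267275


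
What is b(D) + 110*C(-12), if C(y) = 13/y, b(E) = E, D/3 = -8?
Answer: -859/6 ≈ -143.17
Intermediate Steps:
D = -24 (D = 3*(-8) = -24)
b(D) + 110*C(-12) = -24 + 110*(13/(-12)) = -24 + 110*(13*(-1/12)) = -24 + 110*(-13/12) = -24 - 715/6 = -859/6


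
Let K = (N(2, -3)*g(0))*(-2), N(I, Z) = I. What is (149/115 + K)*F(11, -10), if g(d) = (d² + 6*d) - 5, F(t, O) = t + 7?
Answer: 44082/115 ≈ 383.32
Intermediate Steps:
F(t, O) = 7 + t
g(d) = -5 + d² + 6*d
K = 20 (K = (2*(-5 + 0² + 6*0))*(-2) = (2*(-5 + 0 + 0))*(-2) = (2*(-5))*(-2) = -10*(-2) = 20)
(149/115 + K)*F(11, -10) = (149/115 + 20)*(7 + 11) = (149*(1/115) + 20)*18 = (149/115 + 20)*18 = (2449/115)*18 = 44082/115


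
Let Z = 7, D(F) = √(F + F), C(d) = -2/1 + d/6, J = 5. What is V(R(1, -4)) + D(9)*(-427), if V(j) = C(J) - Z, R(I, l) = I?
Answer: -49/6 - 1281*√2 ≈ -1819.8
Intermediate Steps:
C(d) = -2 + d/6 (C(d) = -2*1 + d*(⅙) = -2 + d/6)
D(F) = √2*√F (D(F) = √(2*F) = √2*√F)
V(j) = -49/6 (V(j) = (-2 + (⅙)*5) - 1*7 = (-2 + ⅚) - 7 = -7/6 - 7 = -49/6)
V(R(1, -4)) + D(9)*(-427) = -49/6 + (√2*√9)*(-427) = -49/6 + (√2*3)*(-427) = -49/6 + (3*√2)*(-427) = -49/6 - 1281*√2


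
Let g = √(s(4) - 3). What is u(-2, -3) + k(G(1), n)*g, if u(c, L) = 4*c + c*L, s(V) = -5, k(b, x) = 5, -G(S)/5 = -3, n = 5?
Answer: -2 + 10*I*√2 ≈ -2.0 + 14.142*I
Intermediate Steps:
G(S) = 15 (G(S) = -5*(-3) = 15)
u(c, L) = 4*c + L*c
g = 2*I*√2 (g = √(-5 - 3) = √(-8) = 2*I*√2 ≈ 2.8284*I)
u(-2, -3) + k(G(1), n)*g = -2*(4 - 3) + 5*(2*I*√2) = -2*1 + 10*I*√2 = -2 + 10*I*√2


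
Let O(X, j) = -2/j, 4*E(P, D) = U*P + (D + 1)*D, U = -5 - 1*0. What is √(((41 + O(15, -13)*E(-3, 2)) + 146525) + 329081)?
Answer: √321537918/26 ≈ 689.67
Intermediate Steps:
U = -5 (U = -5 + 0 = -5)
E(P, D) = -5*P/4 + D*(1 + D)/4 (E(P, D) = (-5*P + (D + 1)*D)/4 = (-5*P + (1 + D)*D)/4 = (-5*P + D*(1 + D))/4 = -5*P/4 + D*(1 + D)/4)
√(((41 + O(15, -13)*E(-3, 2)) + 146525) + 329081) = √(((41 + (-2/(-13))*(-5/4*(-3) + (¼)*2 + (¼)*2²)) + 146525) + 329081) = √(((41 + (-2*(-1/13))*(15/4 + ½ + (¼)*4)) + 146525) + 329081) = √(((41 + 2*(15/4 + ½ + 1)/13) + 146525) + 329081) = √(((41 + (2/13)*(21/4)) + 146525) + 329081) = √(((41 + 21/26) + 146525) + 329081) = √((1087/26 + 146525) + 329081) = √(3810737/26 + 329081) = √(12366843/26) = √321537918/26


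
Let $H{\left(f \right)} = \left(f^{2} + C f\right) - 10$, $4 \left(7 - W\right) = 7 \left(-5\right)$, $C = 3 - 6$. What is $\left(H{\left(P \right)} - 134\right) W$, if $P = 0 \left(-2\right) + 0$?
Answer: $-2268$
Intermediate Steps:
$C = -3$
$W = \frac{63}{4}$ ($W = 7 - \frac{7 \left(-5\right)}{4} = 7 - - \frac{35}{4} = 7 + \frac{35}{4} = \frac{63}{4} \approx 15.75$)
$P = 0$ ($P = 0 + 0 = 0$)
$H{\left(f \right)} = -10 + f^{2} - 3 f$ ($H{\left(f \right)} = \left(f^{2} - 3 f\right) - 10 = -10 + f^{2} - 3 f$)
$\left(H{\left(P \right)} - 134\right) W = \left(\left(-10 + 0^{2} - 0\right) - 134\right) \frac{63}{4} = \left(\left(-10 + 0 + 0\right) - 134\right) \frac{63}{4} = \left(-10 - 134\right) \frac{63}{4} = \left(-144\right) \frac{63}{4} = -2268$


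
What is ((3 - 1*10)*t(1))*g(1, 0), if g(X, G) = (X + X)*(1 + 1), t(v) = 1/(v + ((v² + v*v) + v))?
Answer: -7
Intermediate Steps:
t(v) = 1/(2*v + 2*v²) (t(v) = 1/(v + ((v² + v²) + v)) = 1/(v + (2*v² + v)) = 1/(v + (v + 2*v²)) = 1/(2*v + 2*v²))
g(X, G) = 4*X (g(X, G) = (2*X)*2 = 4*X)
((3 - 1*10)*t(1))*g(1, 0) = ((3 - 1*10)*((½)/(1*(1 + 1))))*(4*1) = ((3 - 10)*((½)*1/2))*4 = -7/(2*2)*4 = -7*¼*4 = -7/4*4 = -7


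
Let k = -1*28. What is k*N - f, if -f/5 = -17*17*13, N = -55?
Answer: -17245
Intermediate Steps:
k = -28
f = 18785 (f = -5*(-17*17)*13 = -(-1445)*13 = -5*(-3757) = 18785)
k*N - f = -28*(-55) - 1*18785 = 1540 - 18785 = -17245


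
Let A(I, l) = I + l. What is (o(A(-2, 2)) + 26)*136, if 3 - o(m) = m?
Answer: 3944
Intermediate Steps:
o(m) = 3 - m
(o(A(-2, 2)) + 26)*136 = ((3 - (-2 + 2)) + 26)*136 = ((3 - 1*0) + 26)*136 = ((3 + 0) + 26)*136 = (3 + 26)*136 = 29*136 = 3944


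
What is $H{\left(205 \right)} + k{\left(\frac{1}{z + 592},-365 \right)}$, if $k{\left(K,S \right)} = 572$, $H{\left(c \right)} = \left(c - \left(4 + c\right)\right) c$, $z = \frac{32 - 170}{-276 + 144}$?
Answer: $-248$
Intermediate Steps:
$z = \frac{23}{22}$ ($z = - \frac{138}{-132} = \left(-138\right) \left(- \frac{1}{132}\right) = \frac{23}{22} \approx 1.0455$)
$H{\left(c \right)} = - 4 c$
$H{\left(205 \right)} + k{\left(\frac{1}{z + 592},-365 \right)} = \left(-4\right) 205 + 572 = -820 + 572 = -248$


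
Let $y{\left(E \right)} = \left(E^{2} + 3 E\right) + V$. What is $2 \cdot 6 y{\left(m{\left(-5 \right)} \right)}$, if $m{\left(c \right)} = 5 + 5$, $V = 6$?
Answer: $1632$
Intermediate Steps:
$m{\left(c \right)} = 10$
$y{\left(E \right)} = 6 + E^{2} + 3 E$ ($y{\left(E \right)} = \left(E^{2} + 3 E\right) + 6 = 6 + E^{2} + 3 E$)
$2 \cdot 6 y{\left(m{\left(-5 \right)} \right)} = 2 \cdot 6 \left(6 + 10^{2} + 3 \cdot 10\right) = 12 \left(6 + 100 + 30\right) = 12 \cdot 136 = 1632$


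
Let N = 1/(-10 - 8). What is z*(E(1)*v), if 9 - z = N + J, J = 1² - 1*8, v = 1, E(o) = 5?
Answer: 1445/18 ≈ 80.278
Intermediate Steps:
N = -1/18 (N = 1/(-18) = -1/18 ≈ -0.055556)
J = -7 (J = 1 - 8 = -7)
z = 289/18 (z = 9 - (-1/18 - 7) = 9 - 1*(-127/18) = 9 + 127/18 = 289/18 ≈ 16.056)
z*(E(1)*v) = 289*(5*1)/18 = (289/18)*5 = 1445/18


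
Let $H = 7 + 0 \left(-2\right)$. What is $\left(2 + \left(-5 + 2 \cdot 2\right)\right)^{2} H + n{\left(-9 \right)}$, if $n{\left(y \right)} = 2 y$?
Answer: $-11$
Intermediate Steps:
$H = 7$ ($H = 7 + 0 = 7$)
$\left(2 + \left(-5 + 2 \cdot 2\right)\right)^{2} H + n{\left(-9 \right)} = \left(2 + \left(-5 + 2 \cdot 2\right)\right)^{2} \cdot 7 + 2 \left(-9\right) = \left(2 + \left(-5 + 4\right)\right)^{2} \cdot 7 - 18 = \left(2 - 1\right)^{2} \cdot 7 - 18 = 1^{2} \cdot 7 - 18 = 1 \cdot 7 - 18 = 7 - 18 = -11$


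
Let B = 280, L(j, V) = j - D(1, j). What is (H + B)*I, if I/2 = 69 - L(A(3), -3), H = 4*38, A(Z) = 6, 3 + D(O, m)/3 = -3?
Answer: 38880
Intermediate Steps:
D(O, m) = -18 (D(O, m) = -9 + 3*(-3) = -9 - 9 = -18)
L(j, V) = 18 + j (L(j, V) = j - 1*(-18) = j + 18 = 18 + j)
H = 152
I = 90 (I = 2*(69 - (18 + 6)) = 2*(69 - 1*24) = 2*(69 - 24) = 2*45 = 90)
(H + B)*I = (152 + 280)*90 = 432*90 = 38880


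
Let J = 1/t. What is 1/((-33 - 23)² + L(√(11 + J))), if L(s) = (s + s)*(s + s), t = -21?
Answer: 21/66776 ≈ 0.00031448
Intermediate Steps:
J = -1/21 (J = 1/(-21) = -1/21 ≈ -0.047619)
L(s) = 4*s² (L(s) = (2*s)*(2*s) = 4*s²)
1/((-33 - 23)² + L(√(11 + J))) = 1/((-33 - 23)² + 4*(√(11 - 1/21))²) = 1/((-56)² + 4*(√(230/21))²) = 1/(3136 + 4*(√4830/21)²) = 1/(3136 + 4*(230/21)) = 1/(3136 + 920/21) = 1/(66776/21) = 21/66776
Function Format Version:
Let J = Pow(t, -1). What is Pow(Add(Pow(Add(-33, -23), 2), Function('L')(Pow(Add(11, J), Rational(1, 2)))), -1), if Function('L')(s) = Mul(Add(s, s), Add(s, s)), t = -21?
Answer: Rational(21, 66776) ≈ 0.00031448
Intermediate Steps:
J = Rational(-1, 21) (J = Pow(-21, -1) = Rational(-1, 21) ≈ -0.047619)
Function('L')(s) = Mul(4, Pow(s, 2)) (Function('L')(s) = Mul(Mul(2, s), Mul(2, s)) = Mul(4, Pow(s, 2)))
Pow(Add(Pow(Add(-33, -23), 2), Function('L')(Pow(Add(11, J), Rational(1, 2)))), -1) = Pow(Add(Pow(Add(-33, -23), 2), Mul(4, Pow(Pow(Add(11, Rational(-1, 21)), Rational(1, 2)), 2))), -1) = Pow(Add(Pow(-56, 2), Mul(4, Pow(Pow(Rational(230, 21), Rational(1, 2)), 2))), -1) = Pow(Add(3136, Mul(4, Pow(Mul(Rational(1, 21), Pow(4830, Rational(1, 2))), 2))), -1) = Pow(Add(3136, Mul(4, Rational(230, 21))), -1) = Pow(Add(3136, Rational(920, 21)), -1) = Pow(Rational(66776, 21), -1) = Rational(21, 66776)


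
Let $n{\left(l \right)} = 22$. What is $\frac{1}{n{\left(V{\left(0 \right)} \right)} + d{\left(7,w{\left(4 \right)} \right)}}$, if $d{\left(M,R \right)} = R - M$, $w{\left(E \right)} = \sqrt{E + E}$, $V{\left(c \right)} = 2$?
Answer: $\frac{15}{217} - \frac{2 \sqrt{2}}{217} \approx 0.05609$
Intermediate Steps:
$w{\left(E \right)} = \sqrt{2} \sqrt{E}$ ($w{\left(E \right)} = \sqrt{2 E} = \sqrt{2} \sqrt{E}$)
$\frac{1}{n{\left(V{\left(0 \right)} \right)} + d{\left(7,w{\left(4 \right)} \right)}} = \frac{1}{22 - \left(7 - \sqrt{2} \sqrt{4}\right)} = \frac{1}{22 - \left(7 - \sqrt{2} \cdot 2\right)} = \frac{1}{22 - \left(7 - 2 \sqrt{2}\right)} = \frac{1}{15 + 2 \sqrt{2}}$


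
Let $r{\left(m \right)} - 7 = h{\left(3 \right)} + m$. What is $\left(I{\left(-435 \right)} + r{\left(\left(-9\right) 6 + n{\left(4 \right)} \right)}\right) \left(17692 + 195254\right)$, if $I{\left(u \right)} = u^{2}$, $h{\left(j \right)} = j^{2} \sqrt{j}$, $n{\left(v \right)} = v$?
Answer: $40285550172 + 1916514 \sqrt{3} \approx 4.0289 \cdot 10^{10}$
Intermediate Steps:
$h{\left(j \right)} = j^{\frac{5}{2}}$
$r{\left(m \right)} = 7 + m + 9 \sqrt{3}$ ($r{\left(m \right)} = 7 + \left(3^{\frac{5}{2}} + m\right) = 7 + \left(9 \sqrt{3} + m\right) = 7 + \left(m + 9 \sqrt{3}\right) = 7 + m + 9 \sqrt{3}$)
$\left(I{\left(-435 \right)} + r{\left(\left(-9\right) 6 + n{\left(4 \right)} \right)}\right) \left(17692 + 195254\right) = \left(\left(-435\right)^{2} + \left(7 + \left(\left(-9\right) 6 + 4\right) + 9 \sqrt{3}\right)\right) \left(17692 + 195254\right) = \left(189225 + \left(7 + \left(-54 + 4\right) + 9 \sqrt{3}\right)\right) 212946 = \left(189225 + \left(7 - 50 + 9 \sqrt{3}\right)\right) 212946 = \left(189225 - \left(43 - 9 \sqrt{3}\right)\right) 212946 = \left(189182 + 9 \sqrt{3}\right) 212946 = 40285550172 + 1916514 \sqrt{3}$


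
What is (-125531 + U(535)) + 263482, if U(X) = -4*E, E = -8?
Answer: 137983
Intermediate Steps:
U(X) = 32 (U(X) = -4*(-8) = 32)
(-125531 + U(535)) + 263482 = (-125531 + 32) + 263482 = -125499 + 263482 = 137983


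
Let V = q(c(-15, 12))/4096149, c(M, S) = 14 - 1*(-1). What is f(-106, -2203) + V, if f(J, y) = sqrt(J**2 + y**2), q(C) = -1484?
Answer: -1484/4096149 + sqrt(4864445) ≈ 2205.5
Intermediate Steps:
c(M, S) = 15 (c(M, S) = 14 + 1 = 15)
V = -1484/4096149 ≈ -0.00036229
f(-106, -2203) + V = sqrt((-106)**2 + (-2203)**2) - 1484/4096149 = sqrt(11236 + 4853209) - 1484/4096149 = sqrt(4864445) - 1484/4096149 = -1484/4096149 + sqrt(4864445)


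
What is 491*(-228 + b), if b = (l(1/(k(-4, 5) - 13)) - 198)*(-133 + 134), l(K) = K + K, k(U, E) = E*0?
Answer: -2720140/13 ≈ -2.0924e+5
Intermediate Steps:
k(U, E) = 0
l(K) = 2*K
b = -2576/13 (b = (2/(0 - 13) - 198)*(-133 + 134) = (2/(-13) - 198)*1 = (2*(-1/13) - 198)*1 = (-2/13 - 198)*1 = -2576/13*1 = -2576/13 ≈ -198.15)
491*(-228 + b) = 491*(-228 - 2576/13) = 491*(-5540/13) = -2720140/13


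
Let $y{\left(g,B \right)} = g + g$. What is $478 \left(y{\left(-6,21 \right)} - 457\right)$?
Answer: $-224182$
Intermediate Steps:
$y{\left(g,B \right)} = 2 g$
$478 \left(y{\left(-6,21 \right)} - 457\right) = 478 \left(2 \left(-6\right) - 457\right) = 478 \left(-12 - 457\right) = 478 \left(-469\right) = -224182$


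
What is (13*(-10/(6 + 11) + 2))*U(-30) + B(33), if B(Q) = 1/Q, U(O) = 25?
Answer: 257417/561 ≈ 458.85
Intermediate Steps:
(13*(-10/(6 + 11) + 2))*U(-30) + B(33) = (13*(-10/(6 + 11) + 2))*25 + 1/33 = (13*(-10/17 + 2))*25 + 1/33 = (13*(24/17))*25 + 1/33 = (312/17)*25 + 1/33 = 7800/17 + 1/33 = 257417/561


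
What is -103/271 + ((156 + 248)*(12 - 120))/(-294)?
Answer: 1965665/13279 ≈ 148.03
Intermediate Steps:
-103/271 + ((156 + 248)*(12 - 120))/(-294) = -103*1/271 + (404*(-108))*(-1/294) = -103/271 - 43632*(-1/294) = -103/271 + 7272/49 = 1965665/13279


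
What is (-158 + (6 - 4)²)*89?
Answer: -13706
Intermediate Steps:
(-158 + (6 - 4)²)*89 = (-158 + 2²)*89 = (-158 + 4)*89 = -154*89 = -13706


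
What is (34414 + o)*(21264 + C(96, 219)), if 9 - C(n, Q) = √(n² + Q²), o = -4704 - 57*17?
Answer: 611407293 - 86223*√6353 ≈ 6.0453e+8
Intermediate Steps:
o = -5673 (o = -4704 - 1*969 = -4704 - 969 = -5673)
C(n, Q) = 9 - √(Q² + n²) (C(n, Q) = 9 - √(n² + Q²) = 9 - √(Q² + n²))
(34414 + o)*(21264 + C(96, 219)) = (34414 - 5673)*(21264 + (9 - √(219² + 96²))) = 28741*(21264 + (9 - √(47961 + 9216))) = 28741*(21264 + (9 - √57177)) = 28741*(21264 + (9 - 3*√6353)) = 28741*(21273 - 3*√6353) = 611407293 - 86223*√6353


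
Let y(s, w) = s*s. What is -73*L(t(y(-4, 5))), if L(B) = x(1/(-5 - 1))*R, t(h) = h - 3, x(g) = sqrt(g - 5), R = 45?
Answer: -1095*I*sqrt(186)/2 ≈ -7466.9*I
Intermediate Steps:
y(s, w) = s**2
x(g) = sqrt(-5 + g)
t(h) = -3 + h
L(B) = 15*I*sqrt(186)/2 (L(B) = sqrt(-5 + 1/(-5 - 1))*45 = sqrt(-5 + 1/(-6))*45 = sqrt(-5 - 1/6)*45 = sqrt(-31/6)*45 = (I*sqrt(186)/6)*45 = 15*I*sqrt(186)/2)
-73*L(t(y(-4, 5))) = -1095*I*sqrt(186)/2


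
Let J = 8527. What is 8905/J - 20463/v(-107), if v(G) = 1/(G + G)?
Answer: 37340441119/8527 ≈ 4.3791e+6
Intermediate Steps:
v(G) = 1/(2*G)
8905/J - 20463/v(-107) = 8905/8527 - 20463/((½)/(-107)) = 8905*(1/8527) - 20463/((½)*(-1/107)) = 8905/8527 - 20463/(-1/214) = 8905/8527 - 20463*(-214) = 8905/8527 + 4379082 = 37340441119/8527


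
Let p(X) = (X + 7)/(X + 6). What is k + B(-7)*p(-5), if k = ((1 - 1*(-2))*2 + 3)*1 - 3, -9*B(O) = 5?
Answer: 44/9 ≈ 4.8889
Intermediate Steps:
B(O) = -5/9 (B(O) = -⅑*5 = -5/9)
p(X) = (7 + X)/(6 + X)
k = 6 (k = ((1 + 2)*2 + 3)*1 - 3 = (3*2 + 3)*1 - 3 = (6 + 3)*1 - 3 = 9*1 - 3 = 9 - 3 = 6)
k + B(-7)*p(-5) = 6 - 5*(7 - 5)/(9*(6 - 5)) = 6 - 5*2/(9*1) = 6 - 5*2/9 = 6 - 5/9*2 = 6 - 10/9 = 44/9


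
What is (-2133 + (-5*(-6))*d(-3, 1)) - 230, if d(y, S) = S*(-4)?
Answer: -2483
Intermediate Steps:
d(y, S) = -4*S
(-2133 + (-5*(-6))*d(-3, 1)) - 230 = (-2133 + (-5*(-6))*(-4*1)) - 230 = (-2133 + 30*(-4)) - 230 = (-2133 - 120) - 230 = -2253 - 230 = -2483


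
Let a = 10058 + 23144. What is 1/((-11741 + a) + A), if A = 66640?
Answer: 1/88101 ≈ 1.1351e-5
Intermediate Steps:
a = 33202
1/((-11741 + a) + A) = 1/((-11741 + 33202) + 66640) = 1/(21461 + 66640) = 1/88101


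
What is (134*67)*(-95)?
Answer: -852910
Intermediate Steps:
(134*67)*(-95) = 8978*(-95) = -852910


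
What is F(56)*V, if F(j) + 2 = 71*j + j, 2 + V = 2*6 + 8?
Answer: 72540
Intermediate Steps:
V = 18 (V = -2 + (2*6 + 8) = -2 + (12 + 8) = -2 + 20 = 18)
F(j) = -2 + 72*j (F(j) = -2 + (71*j + j) = -2 + 72*j)
F(56)*V = (-2 + 72*56)*18 = (-2 + 4032)*18 = 4030*18 = 72540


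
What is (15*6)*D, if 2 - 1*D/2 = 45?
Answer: -7740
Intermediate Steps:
D = -86 (D = 4 - 2*45 = 4 - 90 = -86)
(15*6)*D = (15*6)*(-86) = 90*(-86) = -7740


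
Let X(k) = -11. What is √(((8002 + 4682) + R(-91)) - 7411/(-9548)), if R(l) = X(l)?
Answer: √288848996205/4774 ≈ 112.58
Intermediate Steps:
R(l) = -11
√(((8002 + 4682) + R(-91)) - 7411/(-9548)) = √(((8002 + 4682) - 11) - 7411/(-9548)) = √((12684 - 11) - 7411*(-1/9548)) = √(12673 + 7411/9548) = √(121009215/9548) = √288848996205/4774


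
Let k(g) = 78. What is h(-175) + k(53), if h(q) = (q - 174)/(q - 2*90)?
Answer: 28039/355 ≈ 78.983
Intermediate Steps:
h(q) = (-174 + q)/(-180 + q) (h(q) = (-174 + q)/(q - 180) = (-174 + q)/(-180 + q))
h(-175) + k(53) = (-174 - 175)/(-180 - 175) + 78 = -349/(-355) + 78 = -1/355*(-349) + 78 = 349/355 + 78 = 28039/355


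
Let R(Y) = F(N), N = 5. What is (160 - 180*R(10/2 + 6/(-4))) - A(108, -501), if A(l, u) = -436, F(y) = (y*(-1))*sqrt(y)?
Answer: 596 + 900*sqrt(5) ≈ 2608.5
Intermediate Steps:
F(y) = -y**(3/2) (F(y) = (-y)*sqrt(y) = -y**(3/2))
R(Y) = -5*sqrt(5) (R(Y) = -5**(3/2) = -5*sqrt(5))
(160 - 180*R(10/2 + 6/(-4))) - A(108, -501) = (160 - (-900)*sqrt(5)) - 1*(-436) = (160 + 900*sqrt(5)) + 436 = 596 + 900*sqrt(5)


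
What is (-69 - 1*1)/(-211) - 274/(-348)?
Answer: 41087/36714 ≈ 1.1191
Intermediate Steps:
(-69 - 1*1)/(-211) - 274/(-348) = (-69 - 1)*(-1/211) - 274*(-1/348) = -70*(-1/211) + 137/174 = 70/211 + 137/174 = 41087/36714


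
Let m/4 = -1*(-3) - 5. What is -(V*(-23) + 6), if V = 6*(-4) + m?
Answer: -742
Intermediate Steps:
m = -8 (m = 4*(-1*(-3) - 5) = 4*(3 - 5) = 4*(-2) = -8)
V = -32 (V = 6*(-4) - 8 = -24 - 8 = -32)
-(V*(-23) + 6) = -(-32*(-23) + 6) = -(736 + 6) = -1*742 = -742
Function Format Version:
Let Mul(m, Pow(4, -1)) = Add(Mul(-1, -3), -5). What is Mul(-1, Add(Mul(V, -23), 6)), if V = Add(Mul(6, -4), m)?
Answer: -742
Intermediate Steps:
m = -8 (m = Mul(4, Add(Mul(-1, -3), -5)) = Mul(4, Add(3, -5)) = Mul(4, -2) = -8)
V = -32 (V = Add(Mul(6, -4), -8) = Add(-24, -8) = -32)
Mul(-1, Add(Mul(V, -23), 6)) = Mul(-1, Add(Mul(-32, -23), 6)) = Mul(-1, Add(736, 6)) = Mul(-1, 742) = -742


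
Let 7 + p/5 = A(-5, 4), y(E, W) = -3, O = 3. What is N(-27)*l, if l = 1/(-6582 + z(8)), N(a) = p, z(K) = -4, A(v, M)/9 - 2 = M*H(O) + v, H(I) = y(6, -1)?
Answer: 355/3293 ≈ 0.10780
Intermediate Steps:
H(I) = -3
A(v, M) = 18 - 27*M + 9*v (A(v, M) = 18 + 9*(M*(-3) + v) = 18 + 9*(-3*M + v) = 18 + 9*(v - 3*M) = 18 + (-27*M + 9*v) = 18 - 27*M + 9*v)
p = -710 (p = -35 + 5*(18 - 27*4 + 9*(-5)) = -35 + 5*(18 - 108 - 45) = -35 + 5*(-135) = -35 - 675 = -710)
N(a) = -710
l = -1/6586 (l = 1/(-6582 - 4) = 1/(-6586) = -1/6586 ≈ -0.00015184)
N(-27)*l = -710*(-1/6586) = 355/3293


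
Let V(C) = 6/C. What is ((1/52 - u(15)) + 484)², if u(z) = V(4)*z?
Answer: 575952001/2704 ≈ 2.1300e+5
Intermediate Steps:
u(z) = 3*z/2 (u(z) = (6/4)*z = (6*(¼))*z = 3*z/2)
((1/52 - u(15)) + 484)² = ((1/52 - 3*15/2) + 484)² = ((1/52 - 1*45/2) + 484)² = ((1/52 - 45/2) + 484)² = (-1169/52 + 484)² = (23999/52)² = 575952001/2704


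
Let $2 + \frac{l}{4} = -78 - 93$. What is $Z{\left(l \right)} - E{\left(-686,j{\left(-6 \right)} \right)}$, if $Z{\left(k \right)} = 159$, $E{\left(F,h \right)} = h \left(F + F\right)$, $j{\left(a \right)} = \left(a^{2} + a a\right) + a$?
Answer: $90711$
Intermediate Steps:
$l = -692$ ($l = -8 + 4 \left(-78 - 93\right) = -8 + 4 \left(-171\right) = -8 - 684 = -692$)
$j{\left(a \right)} = a + 2 a^{2}$ ($j{\left(a \right)} = \left(a^{2} + a^{2}\right) + a = 2 a^{2} + a = a + 2 a^{2}$)
$E{\left(F,h \right)} = 2 F h$ ($E{\left(F,h \right)} = h 2 F = 2 F h$)
$Z{\left(l \right)} - E{\left(-686,j{\left(-6 \right)} \right)} = 159 - 2 \left(-686\right) \left(- 6 \left(1 + 2 \left(-6\right)\right)\right) = 159 - 2 \left(-686\right) \left(- 6 \left(1 - 12\right)\right) = 159 - 2 \left(-686\right) \left(\left(-6\right) \left(-11\right)\right) = 159 - 2 \left(-686\right) 66 = 159 - -90552 = 159 + 90552 = 90711$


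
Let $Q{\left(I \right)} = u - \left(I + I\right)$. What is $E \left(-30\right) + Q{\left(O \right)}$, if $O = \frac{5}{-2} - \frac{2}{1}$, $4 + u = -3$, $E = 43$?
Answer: $-1288$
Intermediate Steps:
$u = -7$ ($u = -4 - 3 = -7$)
$O = - \frac{9}{2}$ ($O = 5 \left(- \frac{1}{2}\right) - 2 = - \frac{5}{2} - 2 = - \frac{9}{2} \approx -4.5$)
$Q{\left(I \right)} = -7 - 2 I$ ($Q{\left(I \right)} = -7 - \left(I + I\right) = -7 - 2 I$)
$E \left(-30\right) + Q{\left(O \right)} = 43 \left(-30\right) - -2 = -1290 + \left(-7 + 9\right) = -1290 + 2 = -1288$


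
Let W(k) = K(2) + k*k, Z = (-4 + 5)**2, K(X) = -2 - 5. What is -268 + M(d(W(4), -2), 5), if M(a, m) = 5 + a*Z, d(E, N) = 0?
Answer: -263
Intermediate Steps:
K(X) = -7
Z = 1 (Z = 1**2 = 1)
W(k) = -7 + k**2 (W(k) = -7 + k*k = -7 + k**2)
M(a, m) = 5 + a (M(a, m) = 5 + a*1 = 5 + a)
-268 + M(d(W(4), -2), 5) = -268 + (5 + 0) = -268 + 5 = -263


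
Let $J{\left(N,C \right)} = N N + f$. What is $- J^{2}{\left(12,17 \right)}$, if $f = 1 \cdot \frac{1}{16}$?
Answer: $- \frac{5313025}{256} \approx -20754.0$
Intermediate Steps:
$f = \frac{1}{16}$ ($f = 1 \cdot \frac{1}{16} = \frac{1}{16} \approx 0.0625$)
$J{\left(N,C \right)} = \frac{1}{16} + N^{2}$ ($J{\left(N,C \right)} = N N + \frac{1}{16} = N^{2} + \frac{1}{16} = \frac{1}{16} + N^{2}$)
$- J^{2}{\left(12,17 \right)} = - \left(\frac{1}{16} + 12^{2}\right)^{2} = - \left(\frac{1}{16} + 144\right)^{2} = - \left(\frac{2305}{16}\right)^{2} = \left(-1\right) \frac{5313025}{256} = - \frac{5313025}{256}$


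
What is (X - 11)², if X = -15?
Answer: 676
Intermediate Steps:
(X - 11)² = (-15 - 11)² = (-26)² = 676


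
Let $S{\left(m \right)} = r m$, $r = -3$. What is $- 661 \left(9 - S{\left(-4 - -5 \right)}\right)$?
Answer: $-7932$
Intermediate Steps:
$S{\left(m \right)} = - 3 m$
$- 661 \left(9 - S{\left(-4 - -5 \right)}\right) = - 661 \left(9 - - 3 \left(-4 - -5\right)\right) = - 661 \left(9 - - 3 \left(-4 + 5\right)\right) = - 661 \left(9 - \left(-3\right) 1\right) = - 661 \left(9 - -3\right) = - 661 \left(9 + 3\right) = \left(-661\right) 12 = -7932$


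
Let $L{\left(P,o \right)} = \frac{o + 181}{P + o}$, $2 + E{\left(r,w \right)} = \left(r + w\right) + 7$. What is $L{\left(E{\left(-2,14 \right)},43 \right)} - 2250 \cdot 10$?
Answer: $- \frac{337444}{15} \approx -22496.0$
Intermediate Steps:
$E{\left(r,w \right)} = 5 + r + w$ ($E{\left(r,w \right)} = -2 + \left(\left(r + w\right) + 7\right) = -2 + \left(7 + r + w\right) = 5 + r + w$)
$L{\left(P,o \right)} = \frac{181 + o}{P + o}$
$L{\left(E{\left(-2,14 \right)},43 \right)} - 2250 \cdot 10 = \frac{181 + 43}{\left(5 - 2 + 14\right) + 43} - 2250 \cdot 10 = \frac{1}{17 + 43} \cdot 224 - 22500 = \frac{1}{60} \cdot 224 - 22500 = \frac{56}{15} - 22500 = - \frac{337444}{15}$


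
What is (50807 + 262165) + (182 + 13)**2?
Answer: 350997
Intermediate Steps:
(50807 + 262165) + (182 + 13)**2 = 312972 + 195**2 = 312972 + 38025 = 350997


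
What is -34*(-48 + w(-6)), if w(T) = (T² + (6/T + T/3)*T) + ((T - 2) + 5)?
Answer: -102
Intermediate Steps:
w(T) = 3 + T + T² + T*(6/T + T/3) (w(T) = (T² + (6/T + T*(⅓))*T) + ((-2 + T) + 5) = (T² + (6/T + T/3)*T) + (3 + T) = (T² + T*(6/T + T/3)) + (3 + T) = 3 + T + T² + T*(6/T + T/3))
-34*(-48 + w(-6)) = -34*(-48 + (9 - 6 + (4/3)*(-6)²)) = -34*(-48 + (9 - 6 + (4/3)*36)) = -34*(-48 + (9 - 6 + 48)) = -34*(-48 + 51) = -34*3 = -102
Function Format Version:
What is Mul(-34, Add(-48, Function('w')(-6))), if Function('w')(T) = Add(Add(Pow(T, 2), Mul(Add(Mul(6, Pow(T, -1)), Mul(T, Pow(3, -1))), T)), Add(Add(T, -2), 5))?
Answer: -102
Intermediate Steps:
Function('w')(T) = Add(3, T, Pow(T, 2), Mul(T, Add(Mul(6, Pow(T, -1)), Mul(Rational(1, 3), T)))) (Function('w')(T) = Add(Add(Pow(T, 2), Mul(Add(Mul(6, Pow(T, -1)), Mul(T, Rational(1, 3))), T)), Add(Add(-2, T), 5)) = Add(Add(Pow(T, 2), Mul(Add(Mul(6, Pow(T, -1)), Mul(Rational(1, 3), T)), T)), Add(3, T)) = Add(Add(Pow(T, 2), Mul(T, Add(Mul(6, Pow(T, -1)), Mul(Rational(1, 3), T)))), Add(3, T)) = Add(3, T, Pow(T, 2), Mul(T, Add(Mul(6, Pow(T, -1)), Mul(Rational(1, 3), T)))))
Mul(-34, Add(-48, Function('w')(-6))) = Mul(-34, Add(-48, Add(9, -6, Mul(Rational(4, 3), Pow(-6, 2))))) = Mul(-34, Add(-48, Add(9, -6, Mul(Rational(4, 3), 36)))) = Mul(-34, Add(-48, Add(9, -6, 48))) = Mul(-34, Add(-48, 51)) = Mul(-34, 3) = -102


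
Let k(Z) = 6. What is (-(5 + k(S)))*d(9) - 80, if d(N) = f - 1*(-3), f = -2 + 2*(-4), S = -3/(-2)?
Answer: -3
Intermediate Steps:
S = 3/2 (S = -3*(-½) = 3/2 ≈ 1.5000)
f = -10 (f = -2 - 8 = -10)
d(N) = -7 (d(N) = -10 - 1*(-3) = -10 + 3 = -7)
(-(5 + k(S)))*d(9) - 80 = -(5 + 6)*(-7) - 80 = -1*11*(-7) - 80 = -11*(-7) - 80 = 77 - 80 = -3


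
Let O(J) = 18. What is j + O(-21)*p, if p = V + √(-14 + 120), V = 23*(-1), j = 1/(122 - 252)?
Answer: -53821/130 + 18*√106 ≈ -228.69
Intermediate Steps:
j = -1/130 (j = 1/(-130) = -1/130 ≈ -0.0076923)
V = -23
p = -23 + √106 (p = -23 + √(-14 + 120) = -23 + √106 ≈ -12.704)
j + O(-21)*p = -1/130 + 18*(-23 + √106) = -1/130 + (-414 + 18*√106) = -53821/130 + 18*√106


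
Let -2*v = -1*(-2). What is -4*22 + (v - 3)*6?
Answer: -112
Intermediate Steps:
v = -1 (v = -(-1)*(-2)/2 = -1/2*2 = -1)
-4*22 + (v - 3)*6 = -4*22 + (-1 - 3)*6 = -88 - 4*6 = -88 - 24 = -112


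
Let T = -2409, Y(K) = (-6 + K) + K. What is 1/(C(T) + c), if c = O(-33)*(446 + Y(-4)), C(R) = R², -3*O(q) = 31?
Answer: 1/5798817 ≈ 1.7245e-7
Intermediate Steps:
Y(K) = -6 + 2*K
O(q) = -31/3 (O(q) = -⅓*31 = -31/3)
c = -4464 (c = -31*(446 + (-6 + 2*(-4)))/3 = -31*(446 + (-6 - 8))/3 = -31*(446 - 14)/3 = -31/3*432 = -4464)
1/(C(T) + c) = 1/((-2409)² - 4464) = 1/(5803281 - 4464) = 1/5798817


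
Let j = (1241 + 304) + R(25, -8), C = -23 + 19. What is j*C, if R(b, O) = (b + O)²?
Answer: -7336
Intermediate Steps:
C = -4
R(b, O) = (O + b)²
j = 1834 (j = (1241 + 304) + (-8 + 25)² = 1545 + 17² = 1545 + 289 = 1834)
j*C = 1834*(-4) = -7336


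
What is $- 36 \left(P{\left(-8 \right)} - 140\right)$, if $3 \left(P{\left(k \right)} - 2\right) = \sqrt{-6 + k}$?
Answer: $4968 - 12 i \sqrt{14} \approx 4968.0 - 44.9 i$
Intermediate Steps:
$P{\left(k \right)} = 2 + \frac{\sqrt{-6 + k}}{3}$
$- 36 \left(P{\left(-8 \right)} - 140\right) = - 36 \left(\left(2 + \frac{\sqrt{-6 - 8}}{3}\right) - 140\right) = - 36 \left(\left(2 + \frac{\sqrt{-14}}{3}\right) - 140\right) = - 36 \left(\left(2 + \frac{i \sqrt{14}}{3}\right) - 140\right) = - 36 \left(-138 + \frac{i \sqrt{14}}{3}\right) = 4968 - 12 i \sqrt{14}$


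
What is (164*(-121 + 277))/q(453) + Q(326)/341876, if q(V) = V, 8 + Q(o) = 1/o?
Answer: 950458646471/16829187976 ≈ 56.477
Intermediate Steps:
Q(o) = -8 + 1/o
(164*(-121 + 277))/q(453) + Q(326)/341876 = (164*(-121 + 277))/453 + (-8 + 1/326)/341876 = (164*156)*(1/453) + (-8 + 1/326)*(1/341876) = 25584*(1/453) - 2607/326*1/341876 = 8528/151 - 2607/111451576 = 950458646471/16829187976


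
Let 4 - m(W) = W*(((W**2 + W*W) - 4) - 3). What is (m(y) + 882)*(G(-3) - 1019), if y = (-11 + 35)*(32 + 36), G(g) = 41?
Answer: 8502148746228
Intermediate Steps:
y = 1632 (y = 24*68 = 1632)
m(W) = 4 - W*(-7 + 2*W**2) (m(W) = 4 - W*(((W**2 + W*W) - 4) - 3) = 4 - W*(((W**2 + W**2) - 4) - 3) = 4 - W*((2*W**2 - 4) - 3) = 4 - W*((-4 + 2*W**2) - 3) = 4 - W*(-7 + 2*W**2))
(m(y) + 882)*(G(-3) - 1019) = ((4 - 2*1632**3 + 7*1632) + 882)*(41 - 1019) = ((4 - 2*4346707968 + 11424) + 882)*(-978) = ((4 - 8693415936 + 11424) + 882)*(-978) = (-8693404508 + 882)*(-978) = -8693403626*(-978) = 8502148746228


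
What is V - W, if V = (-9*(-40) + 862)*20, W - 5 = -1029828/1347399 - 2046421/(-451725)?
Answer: 550746806696998/22542733825 ≈ 24431.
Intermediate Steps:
W = 197607986002/22542733825 (W = 5 + (-1029828/1347399 - 2046421/(-451725)) = 5 + (-1029828*1/1347399 - 2046421*(-1/451725)) = 5 + (-343276/449133 + 2046421/451725) = 5 + 84894316877/22542733825 = 197607986002/22542733825 ≈ 8.7659)
V = 24440 (V = (360 + 862)*20 = 1222*20 = 24440)
V - W = 24440 - 1*197607986002/22542733825 = 24440 - 197607986002/22542733825 = 550746806696998/22542733825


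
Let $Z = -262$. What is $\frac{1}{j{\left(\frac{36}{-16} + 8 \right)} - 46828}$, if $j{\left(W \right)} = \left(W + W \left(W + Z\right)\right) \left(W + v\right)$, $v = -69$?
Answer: $\frac{64}{2944207} \approx 2.1738 \cdot 10^{-5}$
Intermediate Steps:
$j{\left(W \right)} = \left(-69 + W\right) \left(W + W \left(-262 + W\right)\right)$ ($j{\left(W \right)} = \left(W + W \left(W - 262\right)\right) \left(W - 69\right) = \left(W + W \left(-262 + W\right)\right) \left(-69 + W\right) = \left(-69 + W\right) \left(W + W \left(-262 + W\right)\right)$)
$\frac{1}{j{\left(\frac{36}{-16} + 8 \right)} - 46828} = \frac{1}{\left(\frac{36}{-16} + 8\right) \left(18009 + \left(\frac{36}{-16} + 8\right)^{2} - 330 \left(\frac{36}{-16} + 8\right)\right) - 46828} = \frac{1}{\left(36 \left(- \frac{1}{16}\right) + 8\right) \left(18009 + \left(36 \left(- \frac{1}{16}\right) + 8\right)^{2} - 330 \left(36 \left(- \frac{1}{16}\right) + 8\right)\right) - 46828} = \frac{1}{\left(- \frac{9}{4} + 8\right) \left(18009 + \left(- \frac{9}{4} + 8\right)^{2} - 330 \left(- \frac{9}{4} + 8\right)\right) - 46828} = \frac{1}{\frac{23 \left(18009 + \left(\frac{23}{4}\right)^{2} - \frac{3795}{2}\right)}{4} - 46828} = \frac{1}{\frac{23 \left(18009 + \frac{529}{16} - \frac{3795}{2}\right)}{4} - 46828} = \frac{1}{\frac{23}{4} \cdot \frac{258313}{16} - 46828} = \frac{1}{\frac{5941199}{64} - 46828} = \frac{1}{\frac{2944207}{64}} = \frac{64}{2944207}$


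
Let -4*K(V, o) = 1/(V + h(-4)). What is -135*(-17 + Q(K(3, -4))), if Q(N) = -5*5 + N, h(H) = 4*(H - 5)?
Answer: 249435/44 ≈ 5669.0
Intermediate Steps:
h(H) = -20 + 4*H (h(H) = 4*(-5 + H) = -20 + 4*H)
K(V, o) = -1/(4*(-36 + V)) (K(V, o) = -1/(4*(V + (-20 + 4*(-4)))) = -1/(4*(V + (-20 - 16))) = -1/(4*(V - 36)) = -1/(4*(-36 + V)))
Q(N) = -25 + N
-135*(-17 + Q(K(3, -4))) = -135*(-17 + (-25 - 1/(-144 + 4*3))) = -135*(-17 + (-25 - 1/(-144 + 12))) = -135*(-17 + (-25 - 1/(-132))) = -135*(-17 + (-25 - 1*(-1/132))) = -135*(-17 + (-25 + 1/132)) = -135*(-17 - 3299/132) = -135*(-5543/132) = 249435/44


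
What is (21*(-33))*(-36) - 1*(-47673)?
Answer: 72621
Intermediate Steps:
(21*(-33))*(-36) - 1*(-47673) = -693*(-36) + 47673 = 24948 + 47673 = 72621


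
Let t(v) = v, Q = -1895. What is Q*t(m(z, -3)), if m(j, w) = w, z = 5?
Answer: 5685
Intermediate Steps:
Q*t(m(z, -3)) = -1895*(-3) = 5685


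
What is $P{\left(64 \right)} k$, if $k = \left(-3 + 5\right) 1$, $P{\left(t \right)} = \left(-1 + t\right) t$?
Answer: $8064$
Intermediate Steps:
$P{\left(t \right)} = t \left(-1 + t\right)$
$k = 2$ ($k = 2 \cdot 1 = 2$)
$P{\left(64 \right)} k = 64 \left(-1 + 64\right) 2 = 64 \cdot 63 \cdot 2 = 4032 \cdot 2 = 8064$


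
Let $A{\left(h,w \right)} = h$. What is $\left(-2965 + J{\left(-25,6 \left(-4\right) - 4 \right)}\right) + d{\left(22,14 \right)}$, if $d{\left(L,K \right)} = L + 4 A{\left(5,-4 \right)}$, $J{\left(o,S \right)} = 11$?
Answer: $-2912$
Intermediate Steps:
$d{\left(L,K \right)} = 20 + L$ ($d{\left(L,K \right)} = L + 4 \cdot 5 = L + 20 = 20 + L$)
$\left(-2965 + J{\left(-25,6 \left(-4\right) - 4 \right)}\right) + d{\left(22,14 \right)} = \left(-2965 + 11\right) + \left(20 + 22\right) = -2954 + 42 = -2912$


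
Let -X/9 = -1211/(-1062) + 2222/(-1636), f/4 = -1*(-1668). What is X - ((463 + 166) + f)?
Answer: -176133110/24131 ≈ -7299.0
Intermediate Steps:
f = 6672 (f = 4*(-1*(-1668)) = 4*1668 = 6672)
X = 47321/24131 (X = -9*(-1211/(-1062) + 2222/(-1636)) = -9*(-1211*(-1/1062) + 2222*(-1/1636)) = -9*(1211/1062 - 1111/818) = -9*(-47321/217179) = 47321/24131 ≈ 1.9610)
X - ((463 + 166) + f) = 47321/24131 - ((463 + 166) + 6672) = 47321/24131 - (629 + 6672) = 47321/24131 - 1*7301 = 47321/24131 - 7301 = -176133110/24131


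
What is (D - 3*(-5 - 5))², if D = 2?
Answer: 1024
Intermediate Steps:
(D - 3*(-5 - 5))² = (2 - 3*(-5 - 5))² = (2 - 3*(-10))² = (2 + 30)² = 32² = 1024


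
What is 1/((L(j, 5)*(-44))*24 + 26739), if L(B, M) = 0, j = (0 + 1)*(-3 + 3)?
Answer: 1/26739 ≈ 3.7399e-5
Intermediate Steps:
j = 0 (j = 1*0 = 0)
1/((L(j, 5)*(-44))*24 + 26739) = 1/((0*(-44))*24 + 26739) = 1/(0*24 + 26739) = 1/(0 + 26739) = 1/26739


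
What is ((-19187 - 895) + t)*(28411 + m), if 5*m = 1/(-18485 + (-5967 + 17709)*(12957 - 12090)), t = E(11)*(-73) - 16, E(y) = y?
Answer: -30171400667274996/50809145 ≈ -5.9382e+8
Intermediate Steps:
t = -819 (t = 11*(-73) - 16 = -803 - 16 = -819)
m = 1/50809145 (m = 1/(5*(-18485 + (-5967 + 17709)*(12957 - 12090))) = 1/(5*(-18485 + 11742*867)) = 1/(5*(-18485 + 10180314)) = (⅕)/10161829 = (⅕)*(1/10161829) = 1/50809145 ≈ 1.9681e-8)
((-19187 - 895) + t)*(28411 + m) = ((-19187 - 895) - 819)*(28411 + 1/50809145) = (-20082 - 819)*(1443538618596/50809145) = -20901*1443538618596/50809145 = -30171400667274996/50809145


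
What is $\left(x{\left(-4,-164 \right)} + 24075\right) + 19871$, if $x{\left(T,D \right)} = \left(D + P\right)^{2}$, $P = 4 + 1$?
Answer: $69227$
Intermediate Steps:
$P = 5$
$x{\left(T,D \right)} = \left(5 + D\right)^{2}$ ($x{\left(T,D \right)} = \left(D + 5\right)^{2} = \left(5 + D\right)^{2}$)
$\left(x{\left(-4,-164 \right)} + 24075\right) + 19871 = \left(\left(5 - 164\right)^{2} + 24075\right) + 19871 = \left(\left(-159\right)^{2} + 24075\right) + 19871 = \left(25281 + 24075\right) + 19871 = 49356 + 19871 = 69227$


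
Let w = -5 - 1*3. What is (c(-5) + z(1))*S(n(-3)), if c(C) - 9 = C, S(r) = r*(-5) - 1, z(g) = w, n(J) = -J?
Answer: 64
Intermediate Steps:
w = -8 (w = -5 - 3 = -8)
z(g) = -8
S(r) = -1 - 5*r (S(r) = -5*r - 1 = -1 - 5*r)
c(C) = 9 + C
(c(-5) + z(1))*S(n(-3)) = ((9 - 5) - 8)*(-1 - (-5)*(-3)) = (4 - 8)*(-1 - 5*3) = -4*(-1 - 15) = -4*(-16) = 64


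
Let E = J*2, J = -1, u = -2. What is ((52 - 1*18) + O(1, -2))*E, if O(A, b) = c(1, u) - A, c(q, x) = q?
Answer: -68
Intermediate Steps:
O(A, b) = 1 - A
E = -2 (E = -1*2 = -2)
((52 - 1*18) + O(1, -2))*E = ((52 - 1*18) + (1 - 1*1))*(-2) = ((52 - 18) + (1 - 1))*(-2) = (34 + 0)*(-2) = 34*(-2) = -68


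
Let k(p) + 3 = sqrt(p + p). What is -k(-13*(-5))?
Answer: 3 - sqrt(130) ≈ -8.4017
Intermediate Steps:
k(p) = -3 + sqrt(2)*sqrt(p) (k(p) = -3 + sqrt(p + p) = -3 + sqrt(2*p) = -3 + sqrt(2)*sqrt(p))
-k(-13*(-5)) = -(-3 + sqrt(2)*sqrt(-13*(-5))) = -(-3 + sqrt(2)*sqrt(65)) = -(-3 + sqrt(130)) = 3 - sqrt(130)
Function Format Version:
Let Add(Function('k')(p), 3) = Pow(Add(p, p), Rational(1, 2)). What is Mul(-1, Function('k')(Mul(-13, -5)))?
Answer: Add(3, Mul(-1, Pow(130, Rational(1, 2)))) ≈ -8.4017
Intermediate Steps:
Function('k')(p) = Add(-3, Mul(Pow(2, Rational(1, 2)), Pow(p, Rational(1, 2)))) (Function('k')(p) = Add(-3, Pow(Add(p, p), Rational(1, 2))) = Add(-3, Pow(Mul(2, p), Rational(1, 2))) = Add(-3, Mul(Pow(2, Rational(1, 2)), Pow(p, Rational(1, 2)))))
Mul(-1, Function('k')(Mul(-13, -5))) = Mul(-1, Add(-3, Mul(Pow(2, Rational(1, 2)), Pow(Mul(-13, -5), Rational(1, 2))))) = Mul(-1, Add(-3, Mul(Pow(2, Rational(1, 2)), Pow(65, Rational(1, 2))))) = Mul(-1, Add(-3, Pow(130, Rational(1, 2)))) = Add(3, Mul(-1, Pow(130, Rational(1, 2))))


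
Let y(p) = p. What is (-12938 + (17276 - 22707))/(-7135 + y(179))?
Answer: 18369/6956 ≈ 2.6407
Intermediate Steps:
(-12938 + (17276 - 22707))/(-7135 + y(179)) = (-12938 + (17276 - 22707))/(-7135 + 179) = (-12938 - 5431)/(-6956) = -18369*(-1/6956) = 18369/6956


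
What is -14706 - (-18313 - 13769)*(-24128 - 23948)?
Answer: -1542388938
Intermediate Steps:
-14706 - (-18313 - 13769)*(-24128 - 23948) = -14706 - (-32082)*(-48076) = -14706 - 1*1542374232 = -14706 - 1542374232 = -1542388938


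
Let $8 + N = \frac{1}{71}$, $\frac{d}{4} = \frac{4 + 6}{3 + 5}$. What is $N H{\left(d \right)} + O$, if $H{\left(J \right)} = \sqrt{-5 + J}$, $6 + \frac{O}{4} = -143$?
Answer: $-596$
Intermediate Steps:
$O = -596$ ($O = -24 + 4 \left(-143\right) = -24 - 572 = -596$)
$d = 5$ ($d = 4 \frac{4 + 6}{3 + 5} = 4 \cdot \frac{10}{8} = 4 \cdot 10 \cdot \frac{1}{8} = 4 \cdot \frac{5}{4} = 5$)
$N = - \frac{567}{71}$ ($N = -8 + \frac{1}{71} = - \frac{567}{71} \approx -7.9859$)
$N H{\left(d \right)} + O = - \frac{567 \sqrt{-5 + 5}}{71} - 596 = - \frac{567 \sqrt{0}}{71} - 596 = \left(- \frac{567}{71}\right) 0 - 596 = 0 - 596 = -596$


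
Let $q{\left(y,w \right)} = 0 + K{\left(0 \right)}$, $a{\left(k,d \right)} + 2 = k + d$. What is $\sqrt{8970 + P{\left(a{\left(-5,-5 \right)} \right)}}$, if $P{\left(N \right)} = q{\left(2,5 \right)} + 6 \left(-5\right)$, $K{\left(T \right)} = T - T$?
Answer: $2 \sqrt{2235} \approx 94.552$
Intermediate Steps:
$a{\left(k,d \right)} = -2 + d + k$ ($a{\left(k,d \right)} = -2 + \left(k + d\right) = -2 + \left(d + k\right) = -2 + d + k$)
$K{\left(T \right)} = 0$
$q{\left(y,w \right)} = 0$ ($q{\left(y,w \right)} = 0 + 0 = 0$)
$P{\left(N \right)} = -30$ ($P{\left(N \right)} = 0 + 6 \left(-5\right) = 0 - 30 = -30$)
$\sqrt{8970 + P{\left(a{\left(-5,-5 \right)} \right)}} = \sqrt{8970 - 30} = \sqrt{8940} = 2 \sqrt{2235}$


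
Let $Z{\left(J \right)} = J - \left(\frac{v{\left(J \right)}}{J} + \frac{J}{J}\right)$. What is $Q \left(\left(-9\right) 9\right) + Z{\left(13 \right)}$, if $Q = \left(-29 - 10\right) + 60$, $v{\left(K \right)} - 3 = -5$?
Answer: $- \frac{21955}{13} \approx -1688.8$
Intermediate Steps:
$v{\left(K \right)} = -2$ ($v{\left(K \right)} = 3 - 5 = -2$)
$Q = 21$ ($Q = -39 + 60 = 21$)
$Z{\left(J \right)} = -1 + J + \frac{2}{J}$ ($Z{\left(J \right)} = J - \left(- \frac{2}{J} + \frac{J}{J}\right) = J - \left(- \frac{2}{J} + 1\right) = J - \left(1 - \frac{2}{J}\right) = -1 + J + \frac{2}{J}$)
$Q \left(\left(-9\right) 9\right) + Z{\left(13 \right)} = 21 \left(\left(-9\right) 9\right) + \left(-1 + 13 + \frac{2}{13}\right) = 21 \left(-81\right) + \left(-1 + 13 + 2 \cdot \frac{1}{13}\right) = -1701 + \left(-1 + 13 + \frac{2}{13}\right) = -1701 + \frac{158}{13} = - \frac{21955}{13}$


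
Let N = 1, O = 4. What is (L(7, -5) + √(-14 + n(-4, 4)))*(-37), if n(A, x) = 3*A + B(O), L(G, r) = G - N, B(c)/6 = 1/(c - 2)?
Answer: -222 - 37*I*√23 ≈ -222.0 - 177.45*I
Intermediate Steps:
B(c) = 6/(-2 + c) (B(c) = 6/(c - 2) = 6/(-2 + c))
L(G, r) = -1 + G (L(G, r) = G - 1*1 = G - 1 = -1 + G)
n(A, x) = 3 + 3*A (n(A, x) = 3*A + 6/(-2 + 4) = 3*A + 6/2 = 3*A + 6*(½) = 3*A + 3 = 3 + 3*A)
(L(7, -5) + √(-14 + n(-4, 4)))*(-37) = ((-1 + 7) + √(-14 + (3 + 3*(-4))))*(-37) = (6 + √(-14 + (3 - 12)))*(-37) = (6 + √(-14 - 9))*(-37) = (6 + √(-23))*(-37) = (6 + I*√23)*(-37) = -222 - 37*I*√23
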